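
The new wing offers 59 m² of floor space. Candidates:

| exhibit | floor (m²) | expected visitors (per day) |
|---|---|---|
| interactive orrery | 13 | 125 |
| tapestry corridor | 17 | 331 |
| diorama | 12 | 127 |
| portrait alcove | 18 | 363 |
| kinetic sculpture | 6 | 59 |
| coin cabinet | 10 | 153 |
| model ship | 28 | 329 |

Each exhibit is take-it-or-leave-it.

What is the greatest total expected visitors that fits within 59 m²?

974

Density check — portrait alcove 20.17, tapestry corridor 19.47, coin cabinet 15.30, model ship 11.75 are the best per m².
The ratio ordering already packs tightly: tapestry corridor + diorama + portrait alcove + coin cabinet, 57 m², 974.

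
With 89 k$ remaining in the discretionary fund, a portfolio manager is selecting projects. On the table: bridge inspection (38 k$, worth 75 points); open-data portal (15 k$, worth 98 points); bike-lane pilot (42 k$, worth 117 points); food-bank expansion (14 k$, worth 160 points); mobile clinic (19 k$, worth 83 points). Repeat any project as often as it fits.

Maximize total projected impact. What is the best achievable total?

960

Ranking by ratio (projected impact/k$): food-bank expansion 11.43, open-data portal 6.53, mobile clinic 4.37, bike-lane pilot 2.79.
The ratio ordering already packs tightly: 6×food-bank expansion, 84 k$, 960.
Every other selection either busts 89 k$ or fails to beat 960.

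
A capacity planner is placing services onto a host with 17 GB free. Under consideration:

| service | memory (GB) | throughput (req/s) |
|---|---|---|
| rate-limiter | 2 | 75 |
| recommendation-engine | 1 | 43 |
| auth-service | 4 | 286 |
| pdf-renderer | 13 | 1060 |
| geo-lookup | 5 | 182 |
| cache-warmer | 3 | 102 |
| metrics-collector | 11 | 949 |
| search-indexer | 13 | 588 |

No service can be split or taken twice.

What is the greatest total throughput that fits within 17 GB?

By throughput per GB: metrics-collector 86.27, pdf-renderer 81.54, auth-service 71.50, search-indexer 45.23 lead.
The ratio heuristic lands on recommendation-engine + auth-service + metrics-collector (1278) but leaves 1 GB idle.
The 12 GB tied up in recommendation-engine and metrics-collector is better spent on pdf-renderer — total rises to 1346 (17 GB).
Runner-up rate-limiter + auth-service + metrics-collector tops out at 1310.

1346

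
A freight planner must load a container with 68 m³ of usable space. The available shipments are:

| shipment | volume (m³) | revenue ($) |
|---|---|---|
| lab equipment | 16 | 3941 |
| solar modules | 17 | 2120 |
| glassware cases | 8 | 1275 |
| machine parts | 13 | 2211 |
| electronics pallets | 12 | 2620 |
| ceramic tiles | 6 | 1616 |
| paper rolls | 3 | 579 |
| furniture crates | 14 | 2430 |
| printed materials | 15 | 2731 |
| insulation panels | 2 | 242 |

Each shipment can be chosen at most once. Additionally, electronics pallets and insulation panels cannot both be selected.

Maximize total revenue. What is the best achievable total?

13917

Best packing: lab equipment + electronics pallets + ceramic tiles + paper rolls + furniture crates + printed materials — 66 m³, 13917 total.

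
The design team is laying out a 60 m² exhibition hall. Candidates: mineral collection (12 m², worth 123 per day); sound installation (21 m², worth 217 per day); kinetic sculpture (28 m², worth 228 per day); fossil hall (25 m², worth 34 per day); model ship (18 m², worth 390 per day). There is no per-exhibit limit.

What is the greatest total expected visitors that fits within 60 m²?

1170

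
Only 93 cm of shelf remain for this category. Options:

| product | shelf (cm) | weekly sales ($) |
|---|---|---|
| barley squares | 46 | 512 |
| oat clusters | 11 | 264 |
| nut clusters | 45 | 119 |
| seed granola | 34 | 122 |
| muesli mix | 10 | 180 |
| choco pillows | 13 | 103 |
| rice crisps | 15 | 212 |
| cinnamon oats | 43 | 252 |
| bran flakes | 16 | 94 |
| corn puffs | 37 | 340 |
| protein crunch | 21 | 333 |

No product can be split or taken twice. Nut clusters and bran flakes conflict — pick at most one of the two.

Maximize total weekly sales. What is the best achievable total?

Taking the top-ratio products first gives oat clusters + muesli mix + choco pillows + rice crisps + bran flakes + protein crunch for 1186 (86 cm).
Replace muesli mix and choco pillows and bran flakes with barley squares: the trade gains 135 net, giving 1321 at 93 cm.

1321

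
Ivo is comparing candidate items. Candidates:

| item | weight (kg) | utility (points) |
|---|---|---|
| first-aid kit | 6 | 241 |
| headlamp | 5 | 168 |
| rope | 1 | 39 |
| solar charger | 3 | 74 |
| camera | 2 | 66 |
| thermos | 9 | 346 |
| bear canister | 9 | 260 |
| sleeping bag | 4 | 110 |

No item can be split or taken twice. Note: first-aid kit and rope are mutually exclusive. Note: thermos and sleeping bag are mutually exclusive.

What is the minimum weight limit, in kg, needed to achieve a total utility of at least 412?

11

Need the lightest bundle worth ≥ 412.
camera + thermos: 412 utility at 11 kg.
No combination under 11 kg hits 412.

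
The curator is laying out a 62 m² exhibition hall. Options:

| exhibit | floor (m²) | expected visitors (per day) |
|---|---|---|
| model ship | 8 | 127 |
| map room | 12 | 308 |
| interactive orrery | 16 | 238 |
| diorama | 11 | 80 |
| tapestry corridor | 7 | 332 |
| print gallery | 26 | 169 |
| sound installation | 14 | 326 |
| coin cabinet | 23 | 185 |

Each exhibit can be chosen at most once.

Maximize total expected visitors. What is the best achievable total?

Density check — tapestry corridor 47.43, map room 25.67, sound installation 23.29 are the best per m².
Taking model ship + map room + interactive orrery + tapestry corridor + sound installation: 57 m² used, 1331 in expected visitors.

1331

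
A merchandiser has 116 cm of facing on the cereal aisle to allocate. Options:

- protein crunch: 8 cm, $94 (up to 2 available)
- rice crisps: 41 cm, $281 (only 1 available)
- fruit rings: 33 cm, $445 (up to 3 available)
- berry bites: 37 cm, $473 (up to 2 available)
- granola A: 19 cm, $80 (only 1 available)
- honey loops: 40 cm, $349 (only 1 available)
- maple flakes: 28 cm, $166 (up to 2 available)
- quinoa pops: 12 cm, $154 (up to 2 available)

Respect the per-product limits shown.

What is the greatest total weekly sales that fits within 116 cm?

1523

Greedy by ratio would take 3×fruit rings + quinoa pops: 111 cm used, total 1489.
The 12 cm tied up in quinoa pops is better spent on 2×protein crunch — total rises to 1523 (115 cm).
The spare 1 cm is too small for any remaining product, and no exchange beats 1523.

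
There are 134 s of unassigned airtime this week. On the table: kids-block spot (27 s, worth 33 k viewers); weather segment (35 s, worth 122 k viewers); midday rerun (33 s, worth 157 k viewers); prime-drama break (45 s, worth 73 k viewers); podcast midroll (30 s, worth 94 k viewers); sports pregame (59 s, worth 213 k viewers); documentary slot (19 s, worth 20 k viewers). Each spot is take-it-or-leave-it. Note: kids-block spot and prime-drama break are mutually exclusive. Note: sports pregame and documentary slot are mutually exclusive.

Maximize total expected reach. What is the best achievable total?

492

Weather segment + midday rerun + sports pregame uses 127 of the 134 s and totals 492.
An exhaustive check of the 128 subsets confirms 492.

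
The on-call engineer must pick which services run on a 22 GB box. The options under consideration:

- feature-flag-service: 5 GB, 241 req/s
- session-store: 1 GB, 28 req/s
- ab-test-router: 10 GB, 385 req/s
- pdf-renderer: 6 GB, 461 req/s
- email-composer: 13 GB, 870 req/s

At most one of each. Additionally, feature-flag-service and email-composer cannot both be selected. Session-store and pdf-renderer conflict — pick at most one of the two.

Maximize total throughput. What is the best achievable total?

Pdf-renderer + email-composer uses 19 of the 22 GB and totals 1331.
The closest alternative, feature-flag-service + ab-test-router + pdf-renderer, reaches only 1087.

1331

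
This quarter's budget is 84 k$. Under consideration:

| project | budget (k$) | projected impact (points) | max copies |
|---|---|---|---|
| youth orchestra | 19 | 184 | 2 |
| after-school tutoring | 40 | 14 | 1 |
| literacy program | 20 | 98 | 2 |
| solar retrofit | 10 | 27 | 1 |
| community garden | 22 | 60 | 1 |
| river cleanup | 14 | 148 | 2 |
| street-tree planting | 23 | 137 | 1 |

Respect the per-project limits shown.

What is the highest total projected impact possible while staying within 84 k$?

691

Density check — river cleanup 10.57, youth orchestra 9.68, street-tree planting 5.96 are the best per k$.
Taking 2×youth orchestra + solar retrofit + 2×river cleanup: 76 k$ used, 691 in projected impact.
Every other selection either busts 84 k$ or exceeds an availability limit or fails to beat 691.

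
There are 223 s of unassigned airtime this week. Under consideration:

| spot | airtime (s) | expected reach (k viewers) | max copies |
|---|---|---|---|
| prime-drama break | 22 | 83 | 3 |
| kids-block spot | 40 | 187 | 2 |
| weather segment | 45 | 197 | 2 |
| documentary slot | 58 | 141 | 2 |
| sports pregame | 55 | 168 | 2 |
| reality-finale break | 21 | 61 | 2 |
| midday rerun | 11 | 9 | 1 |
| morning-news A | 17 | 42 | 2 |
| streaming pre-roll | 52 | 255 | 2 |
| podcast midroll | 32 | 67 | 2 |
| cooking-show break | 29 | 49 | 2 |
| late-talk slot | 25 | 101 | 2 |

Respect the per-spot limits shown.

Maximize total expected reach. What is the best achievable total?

A density-first pass picks 2×kids-block spot + midday rerun + 2×streaming pre-roll + late-talk slot — 994 at 220 s.
Dropping midday rerun and streaming pre-roll and late-talk slot frees 88 s; slotting in 2×weather segment (90 s) lifts the total to 1023 at 222 s.
Every other selection either busts 223 s or exceeds an availability limit or fails to beat 1023.

1023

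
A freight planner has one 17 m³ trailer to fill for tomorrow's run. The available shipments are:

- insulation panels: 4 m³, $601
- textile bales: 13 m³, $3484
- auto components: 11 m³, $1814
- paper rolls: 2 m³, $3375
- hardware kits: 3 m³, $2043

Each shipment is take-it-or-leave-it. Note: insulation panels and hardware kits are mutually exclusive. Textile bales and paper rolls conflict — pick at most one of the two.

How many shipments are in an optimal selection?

3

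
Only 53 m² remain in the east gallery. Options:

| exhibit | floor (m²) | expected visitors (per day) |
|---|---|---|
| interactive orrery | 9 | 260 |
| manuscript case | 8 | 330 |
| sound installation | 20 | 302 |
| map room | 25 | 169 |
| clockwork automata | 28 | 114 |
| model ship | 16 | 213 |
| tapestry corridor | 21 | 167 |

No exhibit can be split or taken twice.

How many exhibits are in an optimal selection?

4

Best achievable expected visitors is 1105.
One optimal bundle: interactive orrery + manuscript case + sound installation + model ship (53 m²).
Every optimal selection uses 4 exhibits.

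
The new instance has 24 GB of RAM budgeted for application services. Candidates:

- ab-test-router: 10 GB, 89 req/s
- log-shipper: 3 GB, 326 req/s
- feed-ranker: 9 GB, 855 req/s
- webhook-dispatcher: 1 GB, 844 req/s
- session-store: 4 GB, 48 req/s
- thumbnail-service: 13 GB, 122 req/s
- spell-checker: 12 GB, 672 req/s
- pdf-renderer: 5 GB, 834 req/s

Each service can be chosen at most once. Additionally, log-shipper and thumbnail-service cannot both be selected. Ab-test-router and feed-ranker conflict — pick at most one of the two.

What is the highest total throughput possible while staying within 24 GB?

2907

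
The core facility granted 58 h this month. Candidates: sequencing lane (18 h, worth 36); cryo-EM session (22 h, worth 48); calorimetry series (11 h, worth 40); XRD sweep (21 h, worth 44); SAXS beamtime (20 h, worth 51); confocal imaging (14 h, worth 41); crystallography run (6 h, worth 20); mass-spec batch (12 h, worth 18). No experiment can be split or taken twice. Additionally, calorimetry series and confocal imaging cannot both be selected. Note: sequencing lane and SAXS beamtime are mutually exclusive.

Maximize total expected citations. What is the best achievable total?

Taking calorimetry series + XRD sweep + SAXS beamtime + crystallography run: 58 h used, 155 in expected citations.

155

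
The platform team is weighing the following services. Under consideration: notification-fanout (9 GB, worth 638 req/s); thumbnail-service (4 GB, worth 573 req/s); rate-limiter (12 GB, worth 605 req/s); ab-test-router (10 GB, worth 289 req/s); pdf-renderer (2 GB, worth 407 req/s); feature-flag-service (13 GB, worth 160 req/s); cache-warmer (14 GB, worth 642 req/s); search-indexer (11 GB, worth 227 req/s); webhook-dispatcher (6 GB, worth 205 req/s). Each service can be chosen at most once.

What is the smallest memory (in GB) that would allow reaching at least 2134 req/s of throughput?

Minimise GB subject to total throughput ≥ 2134.
Taking notification-fanout + thumbnail-service + rate-limiter + pdf-renderer gives 2223 (≥ 2134) for 27 GB.
Below 27 GB the best achievable stays under 2134.

27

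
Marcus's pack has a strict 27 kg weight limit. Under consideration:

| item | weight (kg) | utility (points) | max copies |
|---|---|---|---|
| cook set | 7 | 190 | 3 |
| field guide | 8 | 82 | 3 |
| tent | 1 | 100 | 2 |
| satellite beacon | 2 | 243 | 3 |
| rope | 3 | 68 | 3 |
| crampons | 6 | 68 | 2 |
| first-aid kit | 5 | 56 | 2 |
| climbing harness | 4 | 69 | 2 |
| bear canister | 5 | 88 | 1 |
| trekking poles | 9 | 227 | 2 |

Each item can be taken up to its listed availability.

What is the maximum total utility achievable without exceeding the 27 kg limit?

1414

Taking the top-ratio items first gives 2×cook set + 2×tent + 3×satellite beacon + rope for 1377 (25 kg).
Dropping cook set frees 7 kg; slotting in trekking poles (9 kg) lifts the total to 1414 at 27 kg.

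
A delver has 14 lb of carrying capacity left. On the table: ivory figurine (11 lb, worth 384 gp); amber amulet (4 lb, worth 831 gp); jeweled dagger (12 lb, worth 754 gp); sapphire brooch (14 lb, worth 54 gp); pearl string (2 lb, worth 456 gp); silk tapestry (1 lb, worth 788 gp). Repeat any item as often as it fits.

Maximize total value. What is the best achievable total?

11032

Ranking by ratio (value/lb): silk tapestry 788.00, pearl string 228.00, amber amulet 207.75.
14×silk tapestry uses 14 of the 14 lb and totals 11032.
That's the maximum — no swap from here does better than 11032.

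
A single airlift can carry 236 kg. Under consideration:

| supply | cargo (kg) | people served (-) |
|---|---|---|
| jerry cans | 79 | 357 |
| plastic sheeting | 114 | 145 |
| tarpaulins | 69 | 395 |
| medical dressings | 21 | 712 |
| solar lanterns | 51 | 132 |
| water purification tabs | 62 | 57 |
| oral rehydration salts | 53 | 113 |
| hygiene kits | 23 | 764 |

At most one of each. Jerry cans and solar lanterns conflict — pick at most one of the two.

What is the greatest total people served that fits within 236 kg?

2228

Density check — medical dressings 33.90, hygiene kits 33.22, tarpaulins 5.72, jerry cans 4.52 are the best per kg.
Taking jerry cans + tarpaulins + medical dressings + hygiene kits: 192 kg used, 2228 in people served.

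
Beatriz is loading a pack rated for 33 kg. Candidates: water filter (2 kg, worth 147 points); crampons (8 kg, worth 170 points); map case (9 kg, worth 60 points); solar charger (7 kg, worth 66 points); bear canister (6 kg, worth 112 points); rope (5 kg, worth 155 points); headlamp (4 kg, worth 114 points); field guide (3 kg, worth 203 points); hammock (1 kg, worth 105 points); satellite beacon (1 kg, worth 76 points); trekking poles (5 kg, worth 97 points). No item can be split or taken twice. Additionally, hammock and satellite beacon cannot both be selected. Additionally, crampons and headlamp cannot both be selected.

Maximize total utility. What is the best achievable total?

Water filter + solar charger + bear canister + rope + headlamp + field guide + hammock + trekking poles uses 33 of the 33 kg and totals 999.

999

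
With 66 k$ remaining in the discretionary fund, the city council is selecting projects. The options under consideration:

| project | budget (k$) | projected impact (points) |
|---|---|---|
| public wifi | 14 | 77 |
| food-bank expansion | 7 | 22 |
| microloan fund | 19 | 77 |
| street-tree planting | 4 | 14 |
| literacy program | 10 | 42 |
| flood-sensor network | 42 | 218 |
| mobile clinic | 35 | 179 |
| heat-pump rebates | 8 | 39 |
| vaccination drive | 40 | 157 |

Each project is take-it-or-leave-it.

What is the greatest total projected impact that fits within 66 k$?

337

Density check — public wifi 5.50, flood-sensor network 5.19, mobile clinic 5.11, heat-pump rebates 4.88 are the best per k$.
Taking the top-ratio projects first gives public wifi + flood-sensor network + heat-pump rebates for 334 (64 k$).
Replace heat-pump rebates with literacy program: the trade gains 3 net, giving 337 at 66 k$.
No other feasible combination exceeds 337.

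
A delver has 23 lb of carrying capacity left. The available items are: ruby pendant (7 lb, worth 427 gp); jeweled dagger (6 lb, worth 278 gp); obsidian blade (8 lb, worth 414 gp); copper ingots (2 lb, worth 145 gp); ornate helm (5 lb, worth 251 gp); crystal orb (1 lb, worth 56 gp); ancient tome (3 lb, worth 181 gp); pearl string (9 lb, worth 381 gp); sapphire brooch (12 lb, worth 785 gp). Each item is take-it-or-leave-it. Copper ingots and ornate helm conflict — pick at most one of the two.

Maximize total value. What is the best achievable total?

1449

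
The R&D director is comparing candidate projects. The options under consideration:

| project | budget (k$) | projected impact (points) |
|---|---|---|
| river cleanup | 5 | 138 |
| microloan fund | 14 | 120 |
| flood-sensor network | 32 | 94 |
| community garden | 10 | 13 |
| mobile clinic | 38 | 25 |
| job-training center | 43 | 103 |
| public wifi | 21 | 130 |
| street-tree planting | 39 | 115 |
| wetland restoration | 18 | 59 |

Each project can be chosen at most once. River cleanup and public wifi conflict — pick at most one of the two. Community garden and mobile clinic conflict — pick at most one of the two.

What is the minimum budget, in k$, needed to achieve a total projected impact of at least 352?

51

Minimise k$ subject to total projected impact ≥ 352.
river cleanup + microloan fund + flood-sensor network reaches 352 using 51 k$.
Any bundle with less than 51 k$ falls short of 352.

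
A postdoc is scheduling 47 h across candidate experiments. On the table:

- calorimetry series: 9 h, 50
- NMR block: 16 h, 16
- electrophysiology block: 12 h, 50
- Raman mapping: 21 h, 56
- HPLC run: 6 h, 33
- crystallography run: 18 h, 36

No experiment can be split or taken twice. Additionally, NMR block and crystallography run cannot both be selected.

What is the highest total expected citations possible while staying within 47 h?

169

Density check — calorimetry series 5.56, HPLC run 5.50, electrophysiology block 4.17, Raman mapping 2.67 are the best per h.
The ratio ordering already packs tightly: calorimetry series + electrophysiology block + HPLC run + crystallography run, 45 h, 169.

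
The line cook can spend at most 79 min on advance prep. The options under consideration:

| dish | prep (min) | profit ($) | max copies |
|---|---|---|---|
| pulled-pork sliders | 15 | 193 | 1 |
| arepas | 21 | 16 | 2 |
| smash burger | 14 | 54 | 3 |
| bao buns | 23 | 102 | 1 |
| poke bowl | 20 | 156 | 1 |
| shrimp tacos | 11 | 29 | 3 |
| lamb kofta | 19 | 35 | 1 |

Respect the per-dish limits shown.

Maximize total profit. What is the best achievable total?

511

The ratio heuristic lands on pulled-pork sliders + smash burger + bao buns + poke bowl (505) but leaves 7 min idle.
Dropping bao buns frees 23 min; slotting in 2×smash burger (28 min) lifts the total to 511 at 77 min.
That's the maximum — no swap from here does better than 511.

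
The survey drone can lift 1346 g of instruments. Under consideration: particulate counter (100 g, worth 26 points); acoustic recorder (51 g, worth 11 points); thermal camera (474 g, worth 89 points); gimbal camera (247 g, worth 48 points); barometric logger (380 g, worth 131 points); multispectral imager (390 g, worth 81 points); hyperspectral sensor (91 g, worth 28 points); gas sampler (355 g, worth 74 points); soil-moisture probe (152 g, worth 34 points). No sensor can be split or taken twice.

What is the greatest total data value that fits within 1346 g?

341

Taking the top-ratio sensors first gives particulate counter + acoustic recorder + barometric logger + hyperspectral sensor + gas sampler + soil-moisture probe for 304 (1129 g).
Dropping acoustic recorder frees 51 g; slotting in gimbal camera (247 g) lifts the total to 341 at 1325 g.
The spare 21 g is too small for any remaining sensor, and no exchange beats 341.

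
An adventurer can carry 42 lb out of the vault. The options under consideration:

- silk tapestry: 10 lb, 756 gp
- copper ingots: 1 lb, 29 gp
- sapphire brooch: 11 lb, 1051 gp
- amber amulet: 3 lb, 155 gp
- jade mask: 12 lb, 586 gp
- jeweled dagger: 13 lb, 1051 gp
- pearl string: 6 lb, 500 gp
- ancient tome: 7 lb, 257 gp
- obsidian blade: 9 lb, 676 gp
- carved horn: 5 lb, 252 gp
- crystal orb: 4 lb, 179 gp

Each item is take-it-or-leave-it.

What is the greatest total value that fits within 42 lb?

3433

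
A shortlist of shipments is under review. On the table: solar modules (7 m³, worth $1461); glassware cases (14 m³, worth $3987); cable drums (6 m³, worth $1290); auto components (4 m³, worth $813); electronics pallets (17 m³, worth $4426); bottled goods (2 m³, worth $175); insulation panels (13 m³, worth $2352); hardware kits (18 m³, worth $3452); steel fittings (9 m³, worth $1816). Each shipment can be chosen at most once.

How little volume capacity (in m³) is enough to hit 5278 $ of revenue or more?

Need the lightest bundle worth ≥ 5278.
solar modules + glassware cases reaches 5448 using 21 m³.
Below 21 m³ the best achievable stays under 5278.

21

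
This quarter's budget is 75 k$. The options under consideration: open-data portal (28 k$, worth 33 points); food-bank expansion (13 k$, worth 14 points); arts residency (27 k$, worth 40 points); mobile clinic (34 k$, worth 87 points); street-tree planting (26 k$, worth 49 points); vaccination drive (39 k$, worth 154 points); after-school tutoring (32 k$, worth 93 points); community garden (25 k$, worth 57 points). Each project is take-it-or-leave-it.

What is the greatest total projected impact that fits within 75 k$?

Ranking by ratio (projected impact/k$): vaccination drive 3.95, after-school tutoring 2.91, mobile clinic 2.56.
Taking vaccination drive + after-school tutoring: 71 k$ used, 247 in projected impact.
No other feasible combination exceeds 247.

247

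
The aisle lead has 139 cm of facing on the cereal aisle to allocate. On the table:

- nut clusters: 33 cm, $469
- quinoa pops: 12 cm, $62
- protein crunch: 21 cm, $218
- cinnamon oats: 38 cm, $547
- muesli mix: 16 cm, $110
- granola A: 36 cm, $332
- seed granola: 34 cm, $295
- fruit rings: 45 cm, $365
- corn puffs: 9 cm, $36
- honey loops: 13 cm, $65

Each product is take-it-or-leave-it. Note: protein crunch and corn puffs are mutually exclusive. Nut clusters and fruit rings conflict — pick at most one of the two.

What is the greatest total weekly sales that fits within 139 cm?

1594

Best packing: nut clusters + protein crunch + cinnamon oats + seed granola + honey loops — 139 cm, 1594 total.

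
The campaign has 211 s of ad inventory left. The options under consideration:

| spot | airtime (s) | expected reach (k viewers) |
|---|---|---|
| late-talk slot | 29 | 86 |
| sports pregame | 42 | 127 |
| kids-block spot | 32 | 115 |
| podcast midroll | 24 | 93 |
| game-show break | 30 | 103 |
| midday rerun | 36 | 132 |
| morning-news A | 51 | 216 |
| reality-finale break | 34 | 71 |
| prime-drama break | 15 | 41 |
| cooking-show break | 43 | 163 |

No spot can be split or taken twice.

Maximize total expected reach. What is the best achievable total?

776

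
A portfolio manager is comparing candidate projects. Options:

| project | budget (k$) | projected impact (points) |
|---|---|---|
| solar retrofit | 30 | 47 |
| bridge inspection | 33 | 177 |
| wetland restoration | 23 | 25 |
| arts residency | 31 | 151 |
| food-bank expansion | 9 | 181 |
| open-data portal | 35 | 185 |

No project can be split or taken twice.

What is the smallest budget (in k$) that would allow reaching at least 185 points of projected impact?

32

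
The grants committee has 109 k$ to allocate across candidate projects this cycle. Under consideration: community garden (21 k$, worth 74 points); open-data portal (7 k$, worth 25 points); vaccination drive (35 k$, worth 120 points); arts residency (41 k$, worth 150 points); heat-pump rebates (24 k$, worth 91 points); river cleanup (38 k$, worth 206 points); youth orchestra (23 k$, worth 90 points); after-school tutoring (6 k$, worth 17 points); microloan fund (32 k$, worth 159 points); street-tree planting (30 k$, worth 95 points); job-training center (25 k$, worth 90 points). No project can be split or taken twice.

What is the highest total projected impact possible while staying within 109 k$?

A density-first pass picks open-data portal + river cleanup + youth orchestra + after-school tutoring + microloan fund — 497 at 106 k$.
Dropping youth orchestra frees 23 k$; slotting in heat-pump rebates (24 k$) lifts the total to 498 at 107 k$.
Runner-up open-data portal + river cleanup + youth orchestra + after-school tutoring + microloan fund tops out at 497.

498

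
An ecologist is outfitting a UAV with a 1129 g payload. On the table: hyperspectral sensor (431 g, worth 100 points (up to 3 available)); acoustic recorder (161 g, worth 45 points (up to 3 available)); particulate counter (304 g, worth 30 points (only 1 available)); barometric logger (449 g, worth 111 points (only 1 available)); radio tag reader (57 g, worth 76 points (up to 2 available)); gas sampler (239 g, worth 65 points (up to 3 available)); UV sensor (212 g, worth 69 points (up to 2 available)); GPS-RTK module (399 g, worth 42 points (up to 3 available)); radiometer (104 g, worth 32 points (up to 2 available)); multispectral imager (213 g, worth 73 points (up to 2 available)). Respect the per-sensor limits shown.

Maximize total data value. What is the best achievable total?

A density-first pass picks 2×radio tag reader + 2×UV sensor + radiometer + 2×multispectral imager — 468 at 1068 g.
The 104 g tied up in radiometer is better spent on acoustic recorder — total rises to 481 (1125 g).

481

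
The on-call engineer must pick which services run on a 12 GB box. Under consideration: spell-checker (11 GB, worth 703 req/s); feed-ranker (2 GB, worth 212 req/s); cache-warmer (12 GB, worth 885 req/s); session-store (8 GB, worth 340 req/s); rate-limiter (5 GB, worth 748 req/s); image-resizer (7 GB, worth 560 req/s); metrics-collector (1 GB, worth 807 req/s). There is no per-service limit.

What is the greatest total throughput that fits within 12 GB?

9684

By throughput per GB: metrics-collector 807.00, rate-limiter 149.60, feed-ranker 106.00 lead.
The ratio ordering already packs tightly: 12×metrics-collector, 12 GB, 9684.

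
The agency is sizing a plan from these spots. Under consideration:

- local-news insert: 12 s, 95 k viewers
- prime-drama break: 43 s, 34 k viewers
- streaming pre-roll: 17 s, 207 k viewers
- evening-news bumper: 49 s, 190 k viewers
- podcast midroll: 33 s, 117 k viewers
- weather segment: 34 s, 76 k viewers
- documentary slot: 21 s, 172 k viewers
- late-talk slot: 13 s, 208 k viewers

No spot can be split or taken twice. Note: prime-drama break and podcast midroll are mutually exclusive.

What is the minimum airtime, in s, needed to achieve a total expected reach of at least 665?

63

Minimise s subject to total expected reach ≥ 665.
local-news insert + streaming pre-roll + documentary slot + late-talk slot: 682 expected reach at 63 s.
Below 63 s the best achievable stays under 665.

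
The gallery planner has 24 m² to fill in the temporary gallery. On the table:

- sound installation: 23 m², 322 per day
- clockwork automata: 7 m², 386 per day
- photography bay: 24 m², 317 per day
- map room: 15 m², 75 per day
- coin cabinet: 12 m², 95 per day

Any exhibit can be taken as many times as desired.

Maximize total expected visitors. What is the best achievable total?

1158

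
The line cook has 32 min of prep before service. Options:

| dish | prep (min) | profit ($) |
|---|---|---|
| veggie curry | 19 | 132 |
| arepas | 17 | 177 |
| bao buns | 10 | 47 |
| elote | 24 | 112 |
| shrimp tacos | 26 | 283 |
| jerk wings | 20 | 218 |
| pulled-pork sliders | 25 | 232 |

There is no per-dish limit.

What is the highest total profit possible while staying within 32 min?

283

Density check — jerk wings 10.90, shrimp tacos 10.88, arepas 10.41, pulled-pork sliders 9.28 are the best per min.
Taking the top-ratio dishes first gives bao buns + jerk wings for 265 (30 min).
Dropping bao buns and jerk wings frees 30 min; slotting in shrimp tacos (26 min) lifts the total to 283 at 26 min.
That's the maximum — no swap from here does better than 283.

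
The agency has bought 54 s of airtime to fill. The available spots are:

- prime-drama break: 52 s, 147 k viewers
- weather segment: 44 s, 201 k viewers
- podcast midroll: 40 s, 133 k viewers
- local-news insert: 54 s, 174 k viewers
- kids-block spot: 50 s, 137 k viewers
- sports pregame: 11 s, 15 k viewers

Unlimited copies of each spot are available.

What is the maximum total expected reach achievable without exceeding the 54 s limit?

The ratio ordering already packs tightly: weather segment, 44 s, 201.
The spare 10 s is too small for any remaining spot, and no exchange beats 201.

201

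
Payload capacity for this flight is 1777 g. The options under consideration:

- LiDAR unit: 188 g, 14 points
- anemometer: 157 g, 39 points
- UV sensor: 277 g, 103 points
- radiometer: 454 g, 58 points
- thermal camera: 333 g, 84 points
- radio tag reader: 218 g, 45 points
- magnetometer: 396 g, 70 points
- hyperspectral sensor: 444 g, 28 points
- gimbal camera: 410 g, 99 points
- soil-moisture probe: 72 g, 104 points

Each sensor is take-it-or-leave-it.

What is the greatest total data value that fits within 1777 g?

Greedy by ratio would take LiDAR unit + anemometer + UV sensor + thermal camera + radio tag reader + gimbal camera + soil-moisture probe: 1655 g used, total 488.
Replace LiDAR unit and anemometer with magnetometer: the trade gains 17 net, giving 505 at 1706 g.
The closest alternative, anemometer + UV sensor + thermal camera + magnetometer + gimbal camera + soil-moisture probe, reaches only 499.

505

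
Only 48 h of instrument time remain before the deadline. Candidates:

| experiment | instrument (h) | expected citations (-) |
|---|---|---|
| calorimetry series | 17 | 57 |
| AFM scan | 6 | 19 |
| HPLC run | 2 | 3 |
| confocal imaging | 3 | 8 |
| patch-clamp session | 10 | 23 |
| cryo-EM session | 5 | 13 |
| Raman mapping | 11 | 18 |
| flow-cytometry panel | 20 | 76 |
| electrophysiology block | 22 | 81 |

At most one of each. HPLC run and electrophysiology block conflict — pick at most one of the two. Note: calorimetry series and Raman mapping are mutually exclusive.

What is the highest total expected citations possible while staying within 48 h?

By expected citations per h: flow-cytometry panel 3.80, electrophysiology block 3.68, calorimetry series 3.35 lead.
The ratio ordering already packs tightly: AFM scan + flow-cytometry panel + electrophysiology block, 48 h, 176.
Every other selection either busts 48 h or breaks a pairing rule or fails to beat 176.

176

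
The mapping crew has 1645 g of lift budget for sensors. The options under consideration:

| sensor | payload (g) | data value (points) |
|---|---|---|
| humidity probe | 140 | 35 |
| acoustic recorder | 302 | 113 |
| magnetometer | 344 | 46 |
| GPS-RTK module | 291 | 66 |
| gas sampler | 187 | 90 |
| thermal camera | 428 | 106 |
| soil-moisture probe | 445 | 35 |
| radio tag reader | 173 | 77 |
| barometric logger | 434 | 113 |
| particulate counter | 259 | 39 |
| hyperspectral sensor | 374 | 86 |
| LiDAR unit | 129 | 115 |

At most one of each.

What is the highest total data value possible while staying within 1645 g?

594

Greedy by ratio would take humidity probe + acoustic recorder + gas sampler + radio tag reader + barometric logger + particulate counter + LiDAR unit: 1624 g used, total 582.
Dropping humidity probe and particulate counter frees 399 g; slotting in hyperspectral sensor (374 g) lifts the total to 594 at 1599 g.
Every other selection either busts 1645 g or fails to beat 594.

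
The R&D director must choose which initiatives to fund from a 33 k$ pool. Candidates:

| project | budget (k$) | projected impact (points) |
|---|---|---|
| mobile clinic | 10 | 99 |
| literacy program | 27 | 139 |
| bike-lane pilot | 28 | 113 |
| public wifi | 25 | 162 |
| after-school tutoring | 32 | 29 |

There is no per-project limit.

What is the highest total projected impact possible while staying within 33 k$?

297

Taking 3×mobile clinic: 30 k$ used, 297 in projected impact.
No other feasible combination exceeds 297.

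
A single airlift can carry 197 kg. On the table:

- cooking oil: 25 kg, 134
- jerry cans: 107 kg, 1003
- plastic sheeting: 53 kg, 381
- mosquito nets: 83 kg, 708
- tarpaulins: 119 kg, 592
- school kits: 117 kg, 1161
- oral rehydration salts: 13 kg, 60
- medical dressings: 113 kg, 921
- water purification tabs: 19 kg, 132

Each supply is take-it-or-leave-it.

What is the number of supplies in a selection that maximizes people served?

Optimal total is 1711.
jerry cans + mosquito nets hits 1711 at 190 kg.
All optima have 2 supplies.

2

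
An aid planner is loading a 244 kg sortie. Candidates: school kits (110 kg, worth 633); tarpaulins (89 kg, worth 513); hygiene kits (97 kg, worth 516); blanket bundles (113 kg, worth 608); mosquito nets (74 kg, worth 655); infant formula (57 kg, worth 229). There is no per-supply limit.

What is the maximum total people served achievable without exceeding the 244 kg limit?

1965

Taking 3×mosquito nets: 222 kg used, 1965 in people served.
Every other selection either busts 244 kg or fails to beat 1965.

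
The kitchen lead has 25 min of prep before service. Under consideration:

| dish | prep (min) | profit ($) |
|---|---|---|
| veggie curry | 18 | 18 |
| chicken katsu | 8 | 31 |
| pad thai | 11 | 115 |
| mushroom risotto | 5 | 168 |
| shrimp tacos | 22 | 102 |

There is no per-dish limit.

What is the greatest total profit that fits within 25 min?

Density check — mushroom risotto 33.60, pad thai 10.45, shrimp tacos 4.64, chicken katsu 3.88 are the best per min.
Taking 5×mushroom risotto: 25 min used, 840 in profit.
That's the maximum — no swap from here does better than 840.

840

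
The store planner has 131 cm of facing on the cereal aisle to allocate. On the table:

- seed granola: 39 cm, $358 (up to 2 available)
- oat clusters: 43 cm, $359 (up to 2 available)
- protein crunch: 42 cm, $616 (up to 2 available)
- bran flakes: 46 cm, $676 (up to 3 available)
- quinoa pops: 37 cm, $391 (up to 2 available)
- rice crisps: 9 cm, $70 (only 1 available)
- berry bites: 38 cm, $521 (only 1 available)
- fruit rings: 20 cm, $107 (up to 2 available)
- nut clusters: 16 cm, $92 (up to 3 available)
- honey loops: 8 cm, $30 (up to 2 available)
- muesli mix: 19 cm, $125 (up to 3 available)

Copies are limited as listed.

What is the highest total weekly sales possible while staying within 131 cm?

1908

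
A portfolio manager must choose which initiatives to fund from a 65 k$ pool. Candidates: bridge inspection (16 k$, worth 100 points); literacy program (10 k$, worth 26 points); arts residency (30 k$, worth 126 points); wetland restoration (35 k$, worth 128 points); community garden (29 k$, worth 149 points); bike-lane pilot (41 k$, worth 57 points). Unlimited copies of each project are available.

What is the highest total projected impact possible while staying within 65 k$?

4×bridge inspection uses 64 of the 65 k$ and totals 400.
That's the maximum — no swap from here does better than 400.

400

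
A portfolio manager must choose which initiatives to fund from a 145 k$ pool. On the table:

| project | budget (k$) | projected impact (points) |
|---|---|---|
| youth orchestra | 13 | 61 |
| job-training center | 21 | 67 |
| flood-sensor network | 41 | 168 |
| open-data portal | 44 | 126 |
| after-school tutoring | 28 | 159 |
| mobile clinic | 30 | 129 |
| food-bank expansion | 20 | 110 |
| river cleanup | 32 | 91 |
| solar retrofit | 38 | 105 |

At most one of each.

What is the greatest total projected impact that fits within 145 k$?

633

Taking the top-ratio projects first gives youth orchestra + flood-sensor network + after-school tutoring + mobile clinic + food-bank expansion for 627 (132 k$).
Dropping youth orchestra frees 13 k$; slotting in job-training center (21 k$) lifts the total to 633 at 140 k$.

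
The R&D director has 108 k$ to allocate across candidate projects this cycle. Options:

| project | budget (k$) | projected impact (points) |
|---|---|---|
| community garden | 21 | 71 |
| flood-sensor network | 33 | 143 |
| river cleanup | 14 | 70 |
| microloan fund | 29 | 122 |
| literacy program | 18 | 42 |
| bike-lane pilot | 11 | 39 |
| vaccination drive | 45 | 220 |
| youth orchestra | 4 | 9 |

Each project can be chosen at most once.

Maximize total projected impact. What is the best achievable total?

485

A density-first pass picks flood-sensor network + river cleanup + bike-lane pilot + vaccination drive + youth orchestra — 481 at 107 k$.
Replace river cleanup and bike-lane pilot and youth orchestra with microloan fund: the trade gains 4 net, giving 485 at 107 k$.
The closest alternative, flood-sensor network + river cleanup + bike-lane pilot + vaccination drive + youth orchestra, reaches only 481.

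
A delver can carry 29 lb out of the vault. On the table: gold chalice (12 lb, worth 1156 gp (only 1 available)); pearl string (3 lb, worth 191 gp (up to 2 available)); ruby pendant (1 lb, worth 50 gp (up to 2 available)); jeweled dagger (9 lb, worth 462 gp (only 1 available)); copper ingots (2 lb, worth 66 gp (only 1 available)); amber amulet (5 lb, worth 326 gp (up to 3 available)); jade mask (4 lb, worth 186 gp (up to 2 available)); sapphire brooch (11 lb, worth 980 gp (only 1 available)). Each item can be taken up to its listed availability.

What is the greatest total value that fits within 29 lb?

Taking the top-ratio items first gives gold chalice + ruby pendant + amber amulet + sapphire brooch for 2512 (29 lb).
The 6 lb tied up in ruby pendant and amber amulet is better spent on 2×pearl string — total rises to 2518 (29 lb).
That's the maximum — no swap from here does better than 2518.

2518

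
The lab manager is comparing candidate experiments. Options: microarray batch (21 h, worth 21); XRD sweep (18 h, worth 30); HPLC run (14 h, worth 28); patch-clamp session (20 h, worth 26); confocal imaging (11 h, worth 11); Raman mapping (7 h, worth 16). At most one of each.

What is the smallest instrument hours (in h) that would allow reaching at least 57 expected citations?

32

Need the lightest bundle worth ≥ 57.
XRD sweep + HPLC run: 58 expected citations at 32 h.
Any bundle with less than 32 h falls short of 57.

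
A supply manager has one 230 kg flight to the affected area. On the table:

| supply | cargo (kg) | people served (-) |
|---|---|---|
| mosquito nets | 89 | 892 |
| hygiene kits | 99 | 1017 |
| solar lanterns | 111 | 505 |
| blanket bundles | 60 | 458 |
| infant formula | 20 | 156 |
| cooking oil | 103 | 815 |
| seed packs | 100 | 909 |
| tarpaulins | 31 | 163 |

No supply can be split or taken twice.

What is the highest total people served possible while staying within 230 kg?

2089

Ranking by ratio (people served/kg): hygiene kits 10.27, mosquito nets 10.02, seed packs 9.09.
A density-first pass picks mosquito nets + hygiene kits + infant formula — 2065 at 208 kg.
The 109 kg tied up in mosquito nets and infant formula is better spent on seed packs + tarpaulins — total rises to 2089 (230 kg).
The closest alternative, hygiene kits + infant formula + seed packs, reaches only 2082.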